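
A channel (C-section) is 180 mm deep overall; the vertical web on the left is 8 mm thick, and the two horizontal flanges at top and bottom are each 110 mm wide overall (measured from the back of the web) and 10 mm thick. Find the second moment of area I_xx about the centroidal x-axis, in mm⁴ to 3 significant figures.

I_xx ≈ 1.86 × 10⁷ mm⁴

Break the section into simple shapes (no overlaps), measuring from the bottom-left corner of the bounding box.
Web: 8 × 180, A = 1 440 mm², y = 90 mm, Ī = 3 888 000 mm⁴.
Top flange (beyond web): 102 × 10, A = 1 020 mm², y = 175 mm, Ī = 8 500 mm⁴.
Bottom flange (beyond web): 102 × 10, A = 1 020 mm², y = 5 mm, Ī = 8 500 mm⁴.
By symmetry the centroid is at mid-height, ȳ = 90 mm.
Transfer each piece to the centroidal x-axis using Ī + A·d² with d = y − 90:
  web: d = 0 mm → contributes +3 888 000 mm⁴
  top flange (beyond web): d = 85 mm → contributes +7 378 000 mm⁴
  bottom flange (beyond web): d = -85 mm → contributes +7 378 000 mm⁴
Total I = 18 644 000 mm⁴.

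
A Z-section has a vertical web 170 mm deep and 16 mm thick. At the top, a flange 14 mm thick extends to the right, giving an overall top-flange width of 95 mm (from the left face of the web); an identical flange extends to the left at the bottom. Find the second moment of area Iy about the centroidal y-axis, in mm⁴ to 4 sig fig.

Iy ≈ 6.199 × 10⁶ mm⁴

Break the section into simple shapes (no overlaps), measuring from the bottom-left corner of the bounding box.
Web: 16 × 170, A = 2 720 mm², x = 87 mm, Ī = 58026.7 mm⁴.
Top flange (beyond web): 79 × 14, A = 1 106 mm², x = 134.5 mm, Ī = 575 212 mm⁴.
Bottom flange (beyond web): 79 × 14, A = 1 106 mm², x = 39.5 mm, Ī = 575 212 mm⁴.
Centroid: x̄ = ΣA·x / ΣA = 87 mm.
Transfer each piece to the centroidal y-axis using Ī + A·d² with d = x − 87:
  web: d = 0 mm → contributes +58026.7 mm⁴
  top flange (beyond web): d = 47.5 mm → contributes +3 070 625 mm⁴
  bottom flange (beyond web): d = -47.5 mm → contributes +3 070 625 mm⁴
Total I = 6 199 276 mm⁴.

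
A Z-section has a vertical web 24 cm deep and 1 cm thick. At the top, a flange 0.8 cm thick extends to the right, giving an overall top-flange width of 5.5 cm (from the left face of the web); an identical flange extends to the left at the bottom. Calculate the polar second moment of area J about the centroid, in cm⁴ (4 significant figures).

Split into non-overlapping primitives; take the origin at the lower-left of the bounding box.
Web: 1 × 24, A = 24 cm², y = 12 cm, Ī = 1 152 cm⁴.
Top flange (beyond web): 4.5 × 0.8, A = 3.6 cm², y = 23.6 cm, Ī = 0.192 cm⁴.
Bottom flange (beyond web): 4.5 × 0.8, A = 3.6 cm², y = 0.4 cm, Ī = 0.192 cm⁴.
Centroid: ȳ = ΣA·y / ΣA = 12 cm.
Transfer each piece to the centroidal x-axis using Ī + A·d² with d = y − 12:
  web: d = 0 cm → contributes +1 152 cm⁴
  top flange (beyond web): d = 11.6 cm → contributes +484.608 cm⁴
  bottom flange (beyond web): d = -11.6 cm → contributes +484.608 cm⁴
Total I = 2121.22 cm⁴.
For the y-axis: x̄ = 5 cm.
Repeating about the centroidal y-axis gives I_y = 68.6 cm⁴.
Polar second moment: J = I_x + I_y = 2189.82 cm⁴.

J ≈ 2190 cm⁴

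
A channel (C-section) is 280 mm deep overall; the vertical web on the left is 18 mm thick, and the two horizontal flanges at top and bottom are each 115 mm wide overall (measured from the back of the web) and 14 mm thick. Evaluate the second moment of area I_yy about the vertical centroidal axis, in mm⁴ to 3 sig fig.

I_yy ≈ 8.10 × 10⁶ mm⁴

Treat the section as a set of non-overlapping primitives; coordinates are from the bounding-box lower-left.
Web: 18 × 280, A = 5 040 mm², x = 9 mm, Ī = 136 080 mm⁴.
Top flange (beyond web): 97 × 14, A = 1 358 mm², x = 66.5 mm, Ī = 1 064 785 mm⁴.
Bottom flange (beyond web): 97 × 14, A = 1 358 mm², x = 66.5 mm, Ī = 1 064 785 mm⁴.
Centroid: x̄ = ΣA·x / ΣA = 29.135 mm.
Transfer each piece to the vertical centroidal axis using Ī + A·d² with d = x − 29.135:
  web: d = -20.135 mm → contributes +2 179 465 mm⁴
  top flange (beyond web): d = 37.365 mm → contributes +2 960 709 mm⁴
  bottom flange (beyond web): d = 37.365 mm → contributes +2 960 709 mm⁴
Total I = 8 100 883 mm⁴.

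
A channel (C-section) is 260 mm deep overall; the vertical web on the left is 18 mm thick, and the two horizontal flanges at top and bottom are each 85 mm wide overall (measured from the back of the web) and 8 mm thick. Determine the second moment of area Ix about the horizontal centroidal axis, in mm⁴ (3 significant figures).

Split into non-overlapping primitives; take the origin at the lower-left of the bounding box.
Web: 18 × 260, A = 4 680 mm², y = 130 mm, Ī = 26 364 000 mm⁴.
Top flange (beyond web): 67 × 8, A = 536 mm², y = 256 mm, Ī = 2858.7 mm⁴.
Bottom flange (beyond web): 67 × 8, A = 536 mm², y = 4 mm, Ī = 2858.7 mm⁴.
By symmetry the centroid is at mid-height, ȳ = 130 mm.
Transfer each piece to the horizontal centroidal axis using Ī + A·d² with d = y − 130:
  web: d = 0 mm → contributes +26 364 000 mm⁴
  top flange (beyond web): d = 126 mm → contributes +8 512 395 mm⁴
  bottom flange (beyond web): d = -126 mm → contributes +8 512 395 mm⁴
Total I = 43 388 789 mm⁴.

Ix ≈ 4.34 × 10⁷ mm⁴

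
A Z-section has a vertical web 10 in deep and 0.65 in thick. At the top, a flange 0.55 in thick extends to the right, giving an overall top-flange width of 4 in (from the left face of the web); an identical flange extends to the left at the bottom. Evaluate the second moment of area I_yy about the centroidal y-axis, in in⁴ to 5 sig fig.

I_yy ≈ 18.415 in⁴

Treat the section as a set of non-overlapping primitives; coordinates are from the bounding-box lower-left.
Web: 0.65 × 10, A = 6.5 in², x = 3.675 in, Ī = 0.2288542 in⁴.
Top flange (beyond web): 3.35 × 0.55, A = 1.8425 in², x = 5.675 in, Ī = 1.723121 in⁴.
Bottom flange (beyond web): 3.35 × 0.55, A = 1.8425 in², x = 1.675 in, Ī = 1.723121 in⁴.
Centroid: x̄ = ΣA·x / ΣA = 3.675 in.
Transfer each piece to the centroidal y-axis using Ī + A·d² with d = x − 3.675:
  web: d = 0 in → contributes +0.2288542 in⁴
  top flange (beyond web): d = 2 in → contributes +9.093121 in⁴
  bottom flange (beyond web): d = -2 in → contributes +9.093121 in⁴
Total I = 18.4151 in⁴.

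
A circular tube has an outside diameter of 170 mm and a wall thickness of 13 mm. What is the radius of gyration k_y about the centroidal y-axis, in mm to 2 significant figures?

Break the section into simple shapes (no overlaps), measuring from the bottom-left corner of the bounding box.
Outer circle: ⌀170, A = 22 698 mm², x = 85 mm, Ī = 40 998 275 mm⁴.
Bore (subtracted): ⌀144, A = 16 286 mm², x = 85 mm, Ī = 21 106 677 mm⁴.
By symmetry the centroid is at mid-width, x̄ = 85 mm.
All pieces are centred on the centroidal y-axis, so I = ΣĪ (holes subtracted) = 19 891 598 mm⁴.
Radius of gyration: k = √(I/A) = √(19 891 598 / 6 412) = 55.7 mm.

k_y ≈ 56 mm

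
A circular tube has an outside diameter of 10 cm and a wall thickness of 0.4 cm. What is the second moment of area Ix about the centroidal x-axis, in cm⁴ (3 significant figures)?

Treat the section as a set of non-overlapping primitives; coordinates are from the bounding-box lower-left.
Outer circle: ⌀10, A = 78.54 cm², y = 5 cm, Ī = 490.87 cm⁴.
Bore (subtracted): ⌀9.2, A = 66.476 cm², y = 5 cm, Ī = 351.66 cm⁴.
By symmetry the centroid is at mid-height, ȳ = 5 cm.
All pieces are centred on the centroidal x-axis, so I = ΣĪ (holes subtracted) = 139.22 cm⁴.

Ix ≈ 139 cm⁴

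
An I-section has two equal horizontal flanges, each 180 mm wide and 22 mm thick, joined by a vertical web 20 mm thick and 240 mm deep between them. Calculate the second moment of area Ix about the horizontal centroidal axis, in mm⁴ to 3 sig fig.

Decompose the section into non-overlapping parts with the origin at the bottom-left of its bounding rectangle.
Bottom flange: 180 × 22, A = 3 960 mm², y = 11 mm, Ī = 159 720 mm⁴.
Web: 20 × 240, A = 4 800 mm², y = 142 mm, Ī = 23 040 000 mm⁴.
Top flange: 180 × 22, A = 3 960 mm², y = 273 mm, Ī = 159 720 mm⁴.
By symmetry the centroid is at mid-height, ȳ = 142 mm.
Transfer each piece to the horizontal centroidal axis using Ī + A·d² with d = y − 142:
  bottom flange: d = -131 mm → contributes +68 117 280 mm⁴
  web: d = 0 mm → contributes +23 040 000 mm⁴
  top flange: d = 131 mm → contributes +68 117 280 mm⁴
Total I = 159 274 560 mm⁴.

Ix ≈ 1.59 × 10⁸ mm⁴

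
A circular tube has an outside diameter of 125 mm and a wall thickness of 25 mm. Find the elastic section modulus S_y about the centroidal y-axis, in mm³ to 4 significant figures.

Decompose the section into non-overlapping parts with the origin at the bottom-left of its bounding rectangle.
Outer circle: ⌀125, A = 12271.8 mm², x = 62.5 mm, Ī = 11 984 225 mm⁴.
Bore (subtracted): ⌀75, A = 4417.86 mm², x = 62.5 mm, Ī = 1 553 156 mm⁴.
By symmetry the centroid is at mid-width, x̄ = 62.5 mm.
All pieces are centred on the centroidal y-axis, so I = ΣĪ (holes subtracted) = 10 431 069 mm⁴.
Extreme fibre distance c = 62.5 mm; S = I/c = 166 897 mm³.

S_y ≈ 1.669 × 10⁵ mm³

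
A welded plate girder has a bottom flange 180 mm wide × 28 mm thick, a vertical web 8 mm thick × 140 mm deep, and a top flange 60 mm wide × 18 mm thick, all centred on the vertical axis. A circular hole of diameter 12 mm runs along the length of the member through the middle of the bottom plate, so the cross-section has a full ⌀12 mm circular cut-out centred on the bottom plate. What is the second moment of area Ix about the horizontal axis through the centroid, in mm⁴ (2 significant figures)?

Decompose the section into non-overlapping parts with the origin at the bottom-left of its bounding rectangle.
Bottom plate: 180 × 28, A = 5 040 mm², y = 14 mm, Ī = 329 280 mm⁴.
Web plate: 8 × 140, A = 1 120 mm², y = 98 mm, Ī = 1 829 333 mm⁴.
Top plate: 60 × 18, A = 1 080 mm², y = 177 mm, Ī = 29 160 mm⁴.
Hole (subtracted): ⌀12, A = 113.1 mm², y = 14 mm, Ī = 1 018 mm⁴.
Centroid: ȳ = ΣA·y / ΣA = 51.9 mm.
Transfer each piece to the horizontal axis through the centroid using Ī + A·d² with d = y − 51.9:
  bottom plate: d = -37.9 mm → contributes +7 569 343 mm⁴
  web plate: d = 46.1 mm → contributes +4 209 418 mm⁴
  top plate: d = 125.1 mm → contributes +16 930 777 mm⁴
  hole: d = -37.9 mm → contributes −163 485 mm⁴
Total I = 28 546 054 mm⁴.

Ix ≈ 2.9 × 10⁷ mm⁴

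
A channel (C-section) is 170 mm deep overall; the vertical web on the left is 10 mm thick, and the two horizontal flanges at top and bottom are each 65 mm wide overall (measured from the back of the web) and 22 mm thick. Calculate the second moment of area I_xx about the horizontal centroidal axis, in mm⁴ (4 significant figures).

I_xx ≈ 1.744 × 10⁷ mm⁴

Treat the section as a set of non-overlapping primitives; coordinates are from the bounding-box lower-left.
Web: 10 × 170, A = 1 700 mm², y = 85 mm, Ī = 4 094 167 mm⁴.
Top flange (beyond web): 55 × 22, A = 1 210 mm², y = 159 mm, Ī = 48803.3 mm⁴.
Bottom flange (beyond web): 55 × 22, A = 1 210 mm², y = 11 mm, Ī = 48803.3 mm⁴.
By symmetry the centroid is at mid-height, ȳ = 85 mm.
Transfer each piece to the horizontal centroidal axis using Ī + A·d² with d = y − 85:
  web: d = 0 mm → contributes +4 094 167 mm⁴
  top flange (beyond web): d = 74 mm → contributes +6 674 763 mm⁴
  bottom flange (beyond web): d = -74 mm → contributes +6 674 763 mm⁴
Total I = 17 443 693 mm⁴.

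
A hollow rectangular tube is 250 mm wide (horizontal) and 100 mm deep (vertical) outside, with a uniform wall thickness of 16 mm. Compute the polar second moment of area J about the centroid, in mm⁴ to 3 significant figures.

J ≈ 8.66 × 10⁷ mm⁴

Decompose the section into non-overlapping parts with the origin at the bottom-left of its bounding rectangle.
Outer rectangle: 250 × 100, A = 25 000 mm², y = 50 mm, Ī = 20 833 333 mm⁴.
Inner void (subtracted): 218 × 68, A = 14 824 mm², y = 50 mm, Ī = 5 712 181 mm⁴.
By symmetry the centroid is at mid-height, ȳ = 50 mm.
All pieces are centred on the centroidal x-axis, so I = ΣĪ (holes subtracted) = 15 121 152 mm⁴.
Repeating about the centroidal y-axis gives I_y = 71 500 352 mm⁴.
Polar second moment: J = I_x + I_y = 86 621 504 mm⁴.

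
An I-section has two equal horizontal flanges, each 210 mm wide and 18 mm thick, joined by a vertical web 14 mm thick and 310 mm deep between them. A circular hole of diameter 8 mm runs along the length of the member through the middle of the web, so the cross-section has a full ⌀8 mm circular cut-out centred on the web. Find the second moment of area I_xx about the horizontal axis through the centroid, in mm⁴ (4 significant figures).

Split into non-overlapping primitives; take the origin at the lower-left of the bounding box.
Bottom flange: 210 × 18, A = 3 780 mm², y = 9 mm, Ī = 102 060 mm⁴.
Web: 14 × 310, A = 4 340 mm², y = 173 mm, Ī = 34 756 167 mm⁴.
Top flange: 210 × 18, A = 3 780 mm², y = 337 mm, Ī = 102 060 mm⁴.
Hole (subtracted): ⌀8, A = 50.2655 mm², y = 173 mm, Ī = 201.062 mm⁴.
By symmetry the centroid is at mid-height, ȳ = 173 mm.
Transfer each piece to the horizontal axis through the centroid using Ī + A·d² with d = y − 173:
  bottom flange: d = -164 mm → contributes +101 768 940 mm⁴
  web: d = 0 mm → contributes +34 756 167 mm⁴
  top flange: d = 164 mm → contributes +101 768 940 mm⁴
  hole: d = 0 mm → contributes −201.062 mm⁴
Total I = 238 293 846 mm⁴.

I_xx ≈ 2.383 × 10⁸ mm⁴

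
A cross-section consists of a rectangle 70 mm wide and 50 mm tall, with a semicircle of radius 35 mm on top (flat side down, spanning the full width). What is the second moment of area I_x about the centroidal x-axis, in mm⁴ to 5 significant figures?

I_x ≈ 2.8660 × 10⁶ mm⁴

Split into non-overlapping primitives; take the origin at the lower-left of the bounding box.
Rectangular body: 70 × 50, A = 3 500 mm², y = 25 mm, Ī = 729166.7 mm⁴.
Semicircular cap: semicircle r = 35, A = 1924.226 mm², y = 64.85446 mm, Ī = 164 704 mm⁴.
Centroid: ȳ = ΣA·y / ΣA = 39.13823 mm.
Transfer each piece to the centroidal x-axis using Ī + A·d² with d = y − 39.13823:
  rectangular body: d = -14.13823 mm → contributes +1 428 781 mm⁴
  semicircular cap: d = 25.71623 mm → contributes +1 437 241 mm⁴
Total I = 2 866 022 mm⁴.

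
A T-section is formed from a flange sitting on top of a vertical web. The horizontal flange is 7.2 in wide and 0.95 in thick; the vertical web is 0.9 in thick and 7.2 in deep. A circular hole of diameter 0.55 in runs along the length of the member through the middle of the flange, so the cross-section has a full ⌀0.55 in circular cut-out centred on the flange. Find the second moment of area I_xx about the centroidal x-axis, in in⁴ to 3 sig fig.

Break the section into simple shapes (no overlaps), measuring from the bottom-left corner of the bounding box.
Flange: 7.2 × 0.95, A = 6.84 in², y = 7.675 in, Ī = 0.51443 in⁴.
Web: 0.9 × 7.2, A = 6.48 in², y = 3.6 in, Ī = 27.994 in⁴.
Hole (subtracted): ⌀0.55, A = 0.23758 in², y = 7.675 in, Ī = 0.0044918 in⁴.
Centroid: ȳ = ΣA·y / ΣA = 5.6566 in.
Transfer each piece to the centroidal x-axis using Ī + A·d² with d = y − 5.6566:
  flange: d = 2.0184 in → contributes +28.381 in⁴
  web: d = -2.0566 in → contributes +55.401 in⁴
  hole: d = 2.0184 in → contributes −0.97242 in⁴
Total I = 82.809 in⁴.

I_xx ≈ 82.8 in⁴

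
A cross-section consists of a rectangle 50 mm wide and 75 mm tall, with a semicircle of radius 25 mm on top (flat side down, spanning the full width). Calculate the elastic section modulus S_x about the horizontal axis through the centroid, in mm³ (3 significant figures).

S_x ≈ 6.86 × 10⁴ mm³

Break the section into simple shapes (no overlaps), measuring from the bottom-left corner of the bounding box.
Rectangular body: 50 × 75, A = 3 750 mm², y = 37.5 mm, Ī = 1 757 813 mm⁴.
Semicircular cap: semicircle r = 25, A = 981.75 mm², y = 85.61 mm, Ī = 42 874 mm⁴.
Centroid: ȳ = ΣA·y / ΣA = 47.482 mm.
Transfer each piece to the horizontal axis through the centroid using Ī + A·d² with d = y − 47.482:
  rectangular body: d = -9.982 mm → contributes +2 131 462 mm⁴
  semicircular cap: d = 38.128 mm → contributes +1 470 110 mm⁴
Total I = 3 601 572 mm⁴.
Extreme fibre distance c = 52.518 mm; S = I/c = 68 578 mm³.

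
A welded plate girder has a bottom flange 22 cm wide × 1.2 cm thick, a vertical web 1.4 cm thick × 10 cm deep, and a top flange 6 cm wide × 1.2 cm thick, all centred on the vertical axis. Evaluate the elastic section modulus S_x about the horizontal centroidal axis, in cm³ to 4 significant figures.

Decompose the section into non-overlapping parts with the origin at the bottom-left of its bounding rectangle.
Bottom plate: 22 × 1.2, A = 26.4 cm², y = 0.6 cm, Ī = 3.168 cm⁴.
Web plate: 1.4 × 10, A = 14 cm², y = 6.2 cm, Ī = 116.667 cm⁴.
Top plate: 6 × 1.2, A = 7.2 cm², y = 11.8 cm, Ī = 0.864 cm⁴.
Centroid: ȳ = ΣA·y / ΣA = 3.94118 cm.
Transfer each piece to the horizontal centroidal axis using Ī + A·d² with d = y − 3.94118:
  bottom plate: d = -3.34118 cm → contributes +297.883 cm⁴
  web plate: d = 2.25882 cm → contributes +188.099 cm⁴
  top plate: d = 7.85882 cm → contributes +445.544 cm⁴
Total I = 931.526 cm⁴.
Extreme fibre distance c = 8.45882 cm; S = I/c = 110.125 cm³.

S_x ≈ 110.1 cm³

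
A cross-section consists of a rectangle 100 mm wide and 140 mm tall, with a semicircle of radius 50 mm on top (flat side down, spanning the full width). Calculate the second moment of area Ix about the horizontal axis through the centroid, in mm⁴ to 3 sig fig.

Split into non-overlapping primitives; take the origin at the lower-left of the bounding box.
Rectangular body: 100 × 140, A = 14 000 mm², y = 70 mm, Ī = 22 866 667 mm⁴.
Semicircular cap: semicircle r = 50, A = 3 927 mm², y = 161.22 mm, Ī = 685 981 mm⁴.
Centroid: ȳ = ΣA·y / ΣA = 89.982 mm.
Transfer each piece to the horizontal axis through the centroid using Ī + A·d² with d = y − 89.982:
  rectangular body: d = -19.982 mm → contributes +28 456 765 mm⁴
  semicircular cap: d = 71.238 mm → contributes +20 615 076 mm⁴
Total I = 49 071 841 mm⁴.

Ix ≈ 4.91 × 10⁷ mm⁴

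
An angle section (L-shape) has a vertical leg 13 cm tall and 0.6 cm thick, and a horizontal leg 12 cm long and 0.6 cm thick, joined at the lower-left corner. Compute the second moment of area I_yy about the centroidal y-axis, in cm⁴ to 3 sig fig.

I_yy ≈ 206 cm⁴

Break the section into simple shapes (no overlaps), measuring from the bottom-left corner of the bounding box.
Vertical leg: 0.6 × 13, A = 7.8 cm², x = 0.3 cm, Ī = 0.234 cm⁴.
Horizontal leg (remainder): 11.4 × 0.6, A = 6.84 cm², x = 6.3 cm, Ī = 74.077 cm⁴.
Centroid: x̄ = ΣA·x / ΣA = 3.1033 cm.
Transfer each piece to the centroidal y-axis using Ī + A·d² with d = x − 3.1033:
  vertical leg: d = -2.8033 cm → contributes +61.529 cm⁴
  horizontal leg (remainder): d = 3.1967 cm → contributes +143.98 cm⁴
Total I = 205.5 cm⁴.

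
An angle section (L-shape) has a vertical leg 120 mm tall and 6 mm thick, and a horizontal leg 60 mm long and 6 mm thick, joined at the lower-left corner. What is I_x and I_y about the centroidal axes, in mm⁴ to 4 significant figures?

Break the section into simple shapes (no overlaps), measuring from the bottom-left corner of the bounding box.
Vertical leg: 6 × 120, A = 720 mm², y = 60 mm, Ī = 864 000 mm⁴.
Horizontal leg (remainder): 54 × 6, A = 324 mm², y = 3 mm, Ī = 972 mm⁴.
Centroid: ȳ = ΣA·y / ΣA = 42.3103 mm.
Transfer each piece to the centroidal x-axis using Ī + A·d² with d = y − 42.3103:
  vertical leg: d = 17.6897 mm → contributes +1 089 305 mm⁴
  horizontal leg (remainder): d = -39.3103 mm → contributes +501 650 mm⁴
Total I = 1 590 955 mm⁴.
For the y-axis: x̄ = 12.3103 mm.
Repeating about the centroidal y-axis gives I_y = 281 995 mm⁴.

I_x ≈ 1.591 × 10⁶ mm⁴, I_y ≈ 2.820 × 10⁵ mm⁴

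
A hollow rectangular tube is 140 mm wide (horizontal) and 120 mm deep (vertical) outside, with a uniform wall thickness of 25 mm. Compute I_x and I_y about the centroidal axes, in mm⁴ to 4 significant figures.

I_x ≈ 1.759 × 10⁷ mm⁴, I_y ≈ 2.319 × 10⁷ mm⁴

Decompose the section into non-overlapping parts with the origin at the bottom-left of its bounding rectangle.
Outer rectangle: 140 × 120, A = 16 800 mm², y = 60 mm, Ī = 20 160 000 mm⁴.
Inner void (subtracted): 90 × 70, A = 6 300 mm², y = 60 mm, Ī = 2 572 500 mm⁴.
By symmetry the centroid is at mid-height, ȳ = 60 mm.
All pieces are centred on the centroidal x-axis, so I = ΣĪ (holes subtracted) = 17 587 500 mm⁴.
Repeating about the centroidal y-axis gives I_y = 23 187 500 mm⁴.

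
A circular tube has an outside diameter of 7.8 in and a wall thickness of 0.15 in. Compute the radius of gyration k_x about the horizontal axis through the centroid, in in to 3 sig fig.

Treat the section as a set of non-overlapping primitives; coordinates are from the bounding-box lower-left.
Outer circle: ⌀7.8, A = 47.784 in², y = 3.9 in, Ī = 181.7 in⁴.
Bore (subtracted): ⌀7.5, A = 44.179 in², y = 3.9 in, Ī = 155.32 in⁴.
By symmetry the centroid is at mid-height, ȳ = 3.9 in.
All pieces are centred on the horizontal axis through the centroid, so I = ΣĪ (holes subtracted) = 26.382 in⁴.
Radius of gyration: k = √(I/A) = √(26.382 / 3.605) = 2.7052 in.

k_x ≈ 2.71 in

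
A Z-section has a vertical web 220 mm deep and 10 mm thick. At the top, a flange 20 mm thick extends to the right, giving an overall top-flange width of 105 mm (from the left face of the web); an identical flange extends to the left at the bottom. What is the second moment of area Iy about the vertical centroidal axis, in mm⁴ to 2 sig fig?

Iy ≈ 1.3 × 10⁷ mm⁴

Decompose the section into non-overlapping parts with the origin at the bottom-left of its bounding rectangle.
Web: 10 × 220, A = 2 200 mm², x = 100 mm, Ī = 18 333 mm⁴.
Top flange (beyond web): 95 × 20, A = 1 900 mm², x = 152.5 mm, Ī = 1 428 958 mm⁴.
Bottom flange (beyond web): 95 × 20, A = 1 900 mm², x = 47.5 mm, Ī = 1 428 958 mm⁴.
Centroid: x̄ = ΣA·x / ΣA = 100 mm.
Transfer each piece to the vertical centroidal axis using Ī + A·d² with d = x − 100:
  web: d = 0 mm → contributes +18 333 mm⁴
  top flange (beyond web): d = 52.5 mm → contributes +6 665 833 mm⁴
  bottom flange (beyond web): d = -52.5 mm → contributes +6 665 833 mm⁴
Total I = 13 350 000 mm⁴.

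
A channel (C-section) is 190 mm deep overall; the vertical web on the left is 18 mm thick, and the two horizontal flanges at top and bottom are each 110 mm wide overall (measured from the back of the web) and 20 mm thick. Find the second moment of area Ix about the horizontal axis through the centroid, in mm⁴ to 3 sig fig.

Break the section into simple shapes (no overlaps), measuring from the bottom-left corner of the bounding box.
Web: 18 × 190, A = 3 420 mm², y = 95 mm, Ī = 10 288 500 mm⁴.
Top flange (beyond web): 92 × 20, A = 1 840 mm², y = 180 mm, Ī = 61 333 mm⁴.
Bottom flange (beyond web): 92 × 20, A = 1 840 mm², y = 10 mm, Ī = 61 333 mm⁴.
By symmetry the centroid is at mid-height, ȳ = 95 mm.
Transfer each piece to the horizontal axis through the centroid using Ī + A·d² with d = y − 95:
  web: d = 0 mm → contributes +10 288 500 mm⁴
  top flange (beyond web): d = 85 mm → contributes +13 355 333 mm⁴
  bottom flange (beyond web): d = -85 mm → contributes +13 355 333 mm⁴
Total I = 36 999 167 mm⁴.

Ix ≈ 3.70 × 10⁷ mm⁴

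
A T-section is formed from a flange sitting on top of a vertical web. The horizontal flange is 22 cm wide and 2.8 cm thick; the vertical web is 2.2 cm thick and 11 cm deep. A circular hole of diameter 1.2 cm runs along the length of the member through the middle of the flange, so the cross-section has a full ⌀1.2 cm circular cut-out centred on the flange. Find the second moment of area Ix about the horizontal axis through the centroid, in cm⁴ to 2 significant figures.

Ix ≈ 1100 cm⁴

Split into non-overlapping primitives; take the origin at the lower-left of the bounding box.
Flange: 22 × 2.8, A = 61.6 cm², y = 12.4 cm, Ī = 40.25 cm⁴.
Web: 2.2 × 11, A = 24.2 cm², y = 5.5 cm, Ī = 244 cm⁴.
Hole (subtracted): ⌀1.2, A = 1.131 cm², y = 12.4 cm, Ī = 0.1018 cm⁴.
Centroid: ȳ = ΣA·y / ΣA = 10.43 cm.
Transfer each piece to the horizontal axis through the centroid using Ī + A·d² with d = y − 10.43:
  flange: d = 1.972 cm → contributes +279.8 cm⁴
  web: d = -4.928 cm → contributes +831.7 cm⁴
  hole: d = 1.972 cm → contributes −4.501 cm⁴
Total I = 1 107 cm⁴.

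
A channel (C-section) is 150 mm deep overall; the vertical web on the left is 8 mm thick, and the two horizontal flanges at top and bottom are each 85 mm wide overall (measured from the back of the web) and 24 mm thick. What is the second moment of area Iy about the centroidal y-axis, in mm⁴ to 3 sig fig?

Break the section into simple shapes (no overlaps), measuring from the bottom-left corner of the bounding box.
Web: 8 × 150, A = 1 200 mm², x = 4 mm, Ī = 6 400 mm⁴.
Top flange (beyond web): 77 × 24, A = 1 848 mm², x = 46.5 mm, Ī = 913 066 mm⁴.
Bottom flange (beyond web): 77 × 24, A = 1 848 mm², x = 46.5 mm, Ī = 913 066 mm⁴.
Centroid: x̄ = ΣA·x / ΣA = 36.083 mm.
Transfer each piece to the centroidal y-axis using Ī + A·d² with d = x − 36.083:
  web: d = -32.083 mm → contributes +1 241 608 mm⁴
  top flange (beyond web): d = 10.417 mm → contributes +1 113 587 mm⁴
  bottom flange (beyond web): d = 10.417 mm → contributes +1 113 587 mm⁴
Total I = 3 468 782 mm⁴.

Iy ≈ 3.47 × 10⁶ mm⁴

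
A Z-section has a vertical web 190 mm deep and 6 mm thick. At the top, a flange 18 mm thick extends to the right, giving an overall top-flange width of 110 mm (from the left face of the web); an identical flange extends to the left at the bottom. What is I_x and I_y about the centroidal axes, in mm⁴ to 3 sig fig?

I_x ≈ 3.12 × 10⁷ mm⁴, I_y ≈ 1.47 × 10⁷ mm⁴

Treat the section as a set of non-overlapping primitives; coordinates are from the bounding-box lower-left.
Web: 6 × 190, A = 1 140 mm², y = 95 mm, Ī = 3 429 500 mm⁴.
Top flange (beyond web): 104 × 18, A = 1 872 mm², y = 181 mm, Ī = 50 544 mm⁴.
Bottom flange (beyond web): 104 × 18, A = 1 872 mm², y = 9 mm, Ī = 50 544 mm⁴.
Centroid: ȳ = ΣA·y / ΣA = 95 mm.
Transfer each piece to the centroidal x-axis using Ī + A·d² with d = y − 95:
  web: d = 0 mm → contributes +3 429 500 mm⁴
  top flange (beyond web): d = 86 mm → contributes +13 895 856 mm⁴
  bottom flange (beyond web): d = -86 mm → contributes +13 895 856 mm⁴
Total I = 31 221 212 mm⁴.
For the y-axis: x̄ = 107 mm.
Repeating about the centroidal y-axis gives I_y = 14 703 612 mm⁴.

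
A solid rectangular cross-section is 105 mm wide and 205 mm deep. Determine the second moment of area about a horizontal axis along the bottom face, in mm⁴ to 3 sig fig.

The section: 105 × 205, A = 21 525 mm², y = 102.5 mm, Ī = 75 382 344 mm⁴.
Transfer it to the bottom edge using Ī + A·d² with d = y − 0:
  the section: d = 102.5 mm → contributes +301 529 375 mm⁴
Total I = 301 529 375 mm⁴.

I_base ≈ 3.02 × 10⁸ mm⁴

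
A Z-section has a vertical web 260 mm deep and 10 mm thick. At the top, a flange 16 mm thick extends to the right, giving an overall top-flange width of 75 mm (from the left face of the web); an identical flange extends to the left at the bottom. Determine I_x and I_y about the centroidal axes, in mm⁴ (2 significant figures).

Treat the section as a set of non-overlapping primitives; coordinates are from the bounding-box lower-left.
Web: 10 × 260, A = 2 600 mm², y = 130 mm, Ī = 14 646 667 mm⁴.
Top flange (beyond web): 65 × 16, A = 1 040 mm², y = 252 mm, Ī = 22 187 mm⁴.
Bottom flange (beyond web): 65 × 16, A = 1 040 mm², y = 8 mm, Ī = 22 187 mm⁴.
Centroid: ȳ = ΣA·y / ΣA = 130 mm.
Transfer each piece to the centroidal x-axis using Ī + A·d² with d = y − 130:
  web: d = 0 mm → contributes +14 646 667 mm⁴
  top flange (beyond web): d = 122 mm → contributes +15 501 547 mm⁴
  bottom flange (beyond web): d = -122 mm → contributes +15 501 547 mm⁴
Total I = 45 649 760 mm⁴.
For the y-axis: x̄ = 70 mm.
Repeating about the centroidal y-axis gives I_y = 3 679 000 mm⁴.

I_x ≈ 4.6 × 10⁷ mm⁴, I_y ≈ 3.7 × 10⁶ mm⁴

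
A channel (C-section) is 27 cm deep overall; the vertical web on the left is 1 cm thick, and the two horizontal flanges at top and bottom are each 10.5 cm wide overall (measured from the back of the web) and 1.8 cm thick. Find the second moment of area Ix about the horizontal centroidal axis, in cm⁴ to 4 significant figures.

Ix ≈ 7079 cm⁴

Treat the section as a set of non-overlapping primitives; coordinates are from the bounding-box lower-left.
Web: 1 × 27, A = 27 cm², y = 13.5 cm, Ī = 1640.25 cm⁴.
Top flange (beyond web): 9.5 × 1.8, A = 17.1 cm², y = 26.1 cm, Ī = 4.617 cm⁴.
Bottom flange (beyond web): 9.5 × 1.8, A = 17.1 cm², y = 0.9 cm, Ī = 4.617 cm⁴.
By symmetry the centroid is at mid-height, ȳ = 13.5 cm.
Transfer each piece to the horizontal centroidal axis using Ī + A·d² with d = y − 13.5:
  web: d = 0 cm → contributes +1640.25 cm⁴
  top flange (beyond web): d = 12.6 cm → contributes +2719.41 cm⁴
  bottom flange (beyond web): d = -12.6 cm → contributes +2719.41 cm⁴
Total I = 7079.08 cm⁴.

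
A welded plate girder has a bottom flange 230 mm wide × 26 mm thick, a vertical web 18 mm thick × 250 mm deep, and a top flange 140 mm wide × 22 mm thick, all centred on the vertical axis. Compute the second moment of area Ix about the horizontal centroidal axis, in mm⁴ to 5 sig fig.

Break the section into simple shapes (no overlaps), measuring from the bottom-left corner of the bounding box.
Bottom plate: 230 × 26, A = 5 980 mm², y = 13 mm, Ī = 336873.3 mm⁴.
Web plate: 18 × 250, A = 4 500 mm², y = 151 mm, Ī = 23 437 500 mm⁴.
Top plate: 140 × 22, A = 3 080 mm², y = 287 mm, Ī = 124226.7 mm⁴.
Centroid: ȳ = ΣA·y / ΣA = 121.0324 mm.
Transfer each piece to the horizontal centroidal axis using Ī + A·d² with d = y − 121.0324:
  bottom plate: d = -108.0324 mm → contributes +70 129 513 mm⁴
  web plate: d = 29.96755 mm → contributes +27 478 744 mm⁴
  top plate: d = 165.9676 mm → contributes +84 963 529 mm⁴
Total I = 182 571 786 mm⁴.

Ix ≈ 1.8257 × 10⁸ mm⁴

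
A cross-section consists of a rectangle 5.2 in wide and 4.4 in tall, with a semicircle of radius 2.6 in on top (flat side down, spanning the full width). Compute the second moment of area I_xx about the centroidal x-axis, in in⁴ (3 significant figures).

I_xx ≈ 121 in⁴

Split into non-overlapping primitives; take the origin at the lower-left of the bounding box.
Rectangular body: 5.2 × 4.4, A = 22.88 in², y = 2.2 in, Ī = 36.913 in⁴.
Semicircular cap: semicircle r = 2.6, A = 10.619 in², y = 5.5035 in, Ī = 5.0156 in⁴.
Centroid: ȳ = ΣA·y / ΣA = 3.2472 in.
Transfer each piece to the centroidal x-axis using Ī + A·d² with d = y − 3.2472:
  rectangular body: d = -1.0472 in → contributes +62.002 in⁴
  semicircular cap: d = 2.2563 in → contributes +59.075 in⁴
Total I = 121.08 in⁴.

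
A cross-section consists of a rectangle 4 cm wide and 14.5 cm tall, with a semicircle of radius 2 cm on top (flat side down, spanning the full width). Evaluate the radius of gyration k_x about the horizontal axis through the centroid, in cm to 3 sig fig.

Split into non-overlapping primitives; take the origin at the lower-left of the bounding box.
Rectangular body: 4 × 14.5, A = 58 cm², y = 7.25 cm, Ī = 1016.2 cm⁴.
Semicircular cap: semicircle r = 2, A = 6.2832 cm², y = 15.349 cm, Ī = 1.7561 cm⁴.
Centroid: ȳ = ΣA·y / ΣA = 8.0416 cm.
Transfer each piece to the horizontal axis through the centroid using Ī + A·d² with d = y − 8.0416:
  rectangular body: d = -0.7916 cm → contributes +1052.6 cm⁴
  semicircular cap: d = 7.3072 cm → contributes +337.25 cm⁴
Total I = 1389.8 cm⁴.
Radius of gyration: k = √(I/A) = √(1389.8 / 64.283) = 4.6497 cm.

k_x ≈ 4.65 cm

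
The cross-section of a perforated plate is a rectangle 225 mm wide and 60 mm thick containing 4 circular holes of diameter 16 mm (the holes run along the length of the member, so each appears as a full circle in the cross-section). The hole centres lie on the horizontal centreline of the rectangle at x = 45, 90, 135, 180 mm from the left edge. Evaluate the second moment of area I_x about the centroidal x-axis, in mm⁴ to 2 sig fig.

I_x ≈ 4.0 × 10⁶ mm⁴

Treat the section as a set of non-overlapping primitives; coordinates are from the bounding-box lower-left.
Plate: 225 × 60, A = 13 500 mm², y = 30 mm, Ī = 4 050 000 mm⁴.
Hole 1 (subtracted): ⌀16, A = 201.1 mm², y = 30 mm, Ī = 3 217 mm⁴.
Hole 2 (subtracted): ⌀16, A = 201.1 mm², y = 30 mm, Ī = 3 217 mm⁴.
Hole 3 (subtracted): ⌀16, A = 201.1 mm², y = 30 mm, Ī = 3 217 mm⁴.
Hole 4 (subtracted): ⌀16, A = 201.1 mm², y = 30 mm, Ī = 3 217 mm⁴.
By symmetry the centroid is at mid-height, ȳ = 30 mm.
All pieces are centred on the centroidal x-axis, so I = ΣĪ (holes subtracted) = 4 037 132 mm⁴.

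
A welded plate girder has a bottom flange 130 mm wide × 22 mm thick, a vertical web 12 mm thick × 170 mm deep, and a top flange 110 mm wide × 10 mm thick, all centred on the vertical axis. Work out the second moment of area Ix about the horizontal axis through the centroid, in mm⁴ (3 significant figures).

Ix ≈ 3.52 × 10⁷ mm⁴

Decompose the section into non-overlapping parts with the origin at the bottom-left of its bounding rectangle.
Bottom plate: 130 × 22, A = 2 860 mm², y = 11 mm, Ī = 115 353 mm⁴.
Web plate: 12 × 170, A = 2 040 mm², y = 107 mm, Ī = 4 913 000 mm⁴.
Top plate: 110 × 10, A = 1 100 mm², y = 197 mm, Ī = 9166.7 mm⁴.
Centroid: ȳ = ΣA·y / ΣA = 77.74 mm.
Transfer each piece to the horizontal axis through the centroid using Ī + A·d² with d = y − 77.74:
  bottom plate: d = -66.74 mm → contributes +12 854 444 mm⁴
  web plate: d = 29.26 mm → contributes +6 659 541 mm⁴
  top plate: d = 119.26 mm → contributes +15 654 409 mm⁴
Total I = 35 168 394 mm⁴.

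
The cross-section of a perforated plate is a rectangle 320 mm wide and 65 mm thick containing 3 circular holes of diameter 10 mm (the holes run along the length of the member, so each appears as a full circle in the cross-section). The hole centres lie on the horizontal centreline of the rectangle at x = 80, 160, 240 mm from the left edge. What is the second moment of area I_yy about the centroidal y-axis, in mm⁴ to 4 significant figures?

I_yy ≈ 1.765 × 10⁸ mm⁴

Treat the section as a set of non-overlapping primitives; coordinates are from the bounding-box lower-left.
Plate: 320 × 65, A = 20 800 mm², x = 160 mm, Ī = 177 493 333 mm⁴.
Hole 1 (subtracted): ⌀10, A = 78.5398 mm², x = 80 mm, Ī = 490.874 mm⁴.
Hole 2 (subtracted): ⌀10, A = 78.5398 mm², x = 160 mm, Ī = 490.874 mm⁴.
Hole 3 (subtracted): ⌀10, A = 78.5398 mm², x = 240 mm, Ī = 490.874 mm⁴.
By symmetry the centroid is at mid-width, x̄ = 160 mm.
Transfer each piece to the centroidal y-axis using Ī + A·d² with d = x − 160:
  plate: d = 0 mm → contributes +177 493 333 mm⁴
  hole 1: d = -80 mm → contributes −503 146 mm⁴
  hole 2: d = 0 mm → contributes −490.874 mm⁴
  hole 3: d = 80 mm → contributes −503 146 mm⁴
Total I = 176 486 551 mm⁴.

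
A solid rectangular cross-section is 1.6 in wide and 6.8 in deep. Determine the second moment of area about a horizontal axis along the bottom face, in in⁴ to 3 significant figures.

I_base ≈ 168 in⁴

The section: 1.6 × 6.8, A = 10.88 in², y = 3.4 in, Ī = 41.924 in⁴.
Transfer it to a horizontal axis along the bottom face using Ī + A·d² with d = y − 0:
  the section: d = 3.4 in → contributes +167.7 in⁴
Total I = 167.7 in⁴.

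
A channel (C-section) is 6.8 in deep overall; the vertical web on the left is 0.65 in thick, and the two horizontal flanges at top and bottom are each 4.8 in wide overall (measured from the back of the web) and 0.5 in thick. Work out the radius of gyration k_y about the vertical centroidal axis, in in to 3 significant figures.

Break the section into simple shapes (no overlaps), measuring from the bottom-left corner of the bounding box.
Web: 0.65 × 6.8, A = 4.42 in², x = 0.325 in, Ī = 0.15562 in⁴.
Top flange (beyond web): 4.15 × 0.5, A = 2.075 in², x = 2.725 in, Ī = 2.9781 in⁴.
Bottom flange (beyond web): 4.15 × 0.5, A = 2.075 in², x = 2.725 in, Ī = 2.9781 in⁴.
Centroid: x̄ = ΣA·x / ΣA = 1.4872 in.
Transfer each piece to the vertical centroidal axis using Ī + A·d² with d = x − 1.4872:
  web: d = -1.1622 in → contributes +6.1257 in⁴
  top flange (beyond web): d = 1.2378 in → contributes +6.1573 in⁴
  bottom flange (beyond web): d = 1.2378 in → contributes +6.1573 in⁴
Total I = 18.44 in⁴.
Radius of gyration: k = √(I/A) = √(18.44 / 8.57) = 1.4669 in.

k_y ≈ 1.47 in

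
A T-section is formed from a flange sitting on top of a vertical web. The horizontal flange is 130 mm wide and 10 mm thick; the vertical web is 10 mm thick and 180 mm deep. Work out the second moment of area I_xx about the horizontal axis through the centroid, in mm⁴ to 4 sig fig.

Split into non-overlapping primitives; take the origin at the lower-left of the bounding box.
Flange: 130 × 10, A = 1 300 mm², y = 185 mm, Ī = 10833.3 mm⁴.
Web: 10 × 180, A = 1 800 mm², y = 90 mm, Ī = 4 860 000 mm⁴.
Centroid: ȳ = ΣA·y / ΣA = 129.839 mm.
Transfer each piece to the horizontal axis through the centroid using Ī + A·d² with d = y − 129.839:
  flange: d = 55.1613 mm → contributes +3 966 432 mm⁴
  web: d = -39.8387 mm → contributes +7 716 821 mm⁴
Total I = 11 683 253 mm⁴.

I_xx ≈ 1.168 × 10⁷ mm⁴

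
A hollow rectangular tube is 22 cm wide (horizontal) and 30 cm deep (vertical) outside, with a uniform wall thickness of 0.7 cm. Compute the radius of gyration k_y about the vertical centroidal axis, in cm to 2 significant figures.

k_y ≈ 9.0 cm

Break the section into simple shapes (no overlaps), measuring from the bottom-left corner of the bounding box.
Outer rectangle: 22 × 30, A = 660 cm², x = 11 cm, Ī = 26 620 cm⁴.
Inner void (subtracted): 20.6 × 28.6, A = 589.2 cm², x = 11 cm, Ī = 20 835 cm⁴.
By symmetry the centroid is at mid-width, x̄ = 11 cm.
All pieces are centred on the vertical centroidal axis, so I = ΣĪ (holes subtracted) = 5 785 cm⁴.
Radius of gyration: k = √(I/A) = √(5 785 / 70.84) = 9.037 cm.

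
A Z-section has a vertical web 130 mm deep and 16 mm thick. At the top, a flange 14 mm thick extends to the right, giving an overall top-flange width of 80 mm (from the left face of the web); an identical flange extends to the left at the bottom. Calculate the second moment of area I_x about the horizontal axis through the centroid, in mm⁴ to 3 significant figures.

I_x ≈ 8.99 × 10⁶ mm⁴

Treat the section as a set of non-overlapping primitives; coordinates are from the bounding-box lower-left.
Web: 16 × 130, A = 2 080 mm², y = 65 mm, Ī = 2 929 333 mm⁴.
Top flange (beyond web): 64 × 14, A = 896 mm², y = 123 mm, Ī = 14 635 mm⁴.
Bottom flange (beyond web): 64 × 14, A = 896 mm², y = 7 mm, Ī = 14 635 mm⁴.
Centroid: ȳ = ΣA·y / ΣA = 65 mm.
Transfer each piece to the horizontal axis through the centroid using Ī + A·d² with d = y − 65:
  web: d = 0 mm → contributes +2 929 333 mm⁴
  top flange (beyond web): d = 58 mm → contributes +3 028 779 mm⁴
  bottom flange (beyond web): d = -58 mm → contributes +3 028 779 mm⁴
Total I = 8 986 891 mm⁴.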